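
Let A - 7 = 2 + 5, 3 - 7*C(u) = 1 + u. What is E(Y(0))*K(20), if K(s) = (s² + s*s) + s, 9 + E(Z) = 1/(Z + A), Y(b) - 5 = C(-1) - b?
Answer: -249485/34 ≈ -7337.8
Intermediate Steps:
C(u) = 2/7 - u/7 (C(u) = 3/7 - (1 + u)/7 = 3/7 + (-⅐ - u/7) = 2/7 - u/7)
A = 14 (A = 7 + (2 + 5) = 7 + 7 = 14)
Y(b) = 38/7 - b (Y(b) = 5 + ((2/7 - ⅐*(-1)) - b) = 5 + ((2/7 + ⅐) - b) = 5 + (3/7 - b) = 38/7 - b)
E(Z) = -9 + 1/(14 + Z) (E(Z) = -9 + 1/(Z + 14) = -9 + 1/(14 + Z))
K(s) = s + 2*s² (K(s) = (s² + s²) + s = 2*s² + s = s + 2*s²)
E(Y(0))*K(20) = ((-125 - 9*(38/7 - 1*0))/(14 + (38/7 - 1*0)))*(20*(1 + 2*20)) = ((-125 - 9*(38/7 + 0))/(14 + (38/7 + 0)))*(20*(1 + 40)) = ((-125 - 9*38/7)/(14 + 38/7))*(20*41) = ((-125 - 342/7)/(136/7))*820 = ((7/136)*(-1217/7))*820 = -1217/136*820 = -249485/34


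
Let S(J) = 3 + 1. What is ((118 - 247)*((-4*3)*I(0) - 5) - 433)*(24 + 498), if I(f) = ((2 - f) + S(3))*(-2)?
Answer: -9586008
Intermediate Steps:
S(J) = 4
I(f) = -12 + 2*f (I(f) = ((2 - f) + 4)*(-2) = (6 - f)*(-2) = -12 + 2*f)
((118 - 247)*((-4*3)*I(0) - 5) - 433)*(24 + 498) = ((118 - 247)*((-4*3)*(-12 + 2*0) - 5) - 433)*(24 + 498) = (-129*(-12*(-12 + 0) - 5) - 433)*522 = (-129*(-12*(-12) - 5) - 433)*522 = (-129*(144 - 5) - 433)*522 = (-129*139 - 433)*522 = (-17931 - 433)*522 = -18364*522 = -9586008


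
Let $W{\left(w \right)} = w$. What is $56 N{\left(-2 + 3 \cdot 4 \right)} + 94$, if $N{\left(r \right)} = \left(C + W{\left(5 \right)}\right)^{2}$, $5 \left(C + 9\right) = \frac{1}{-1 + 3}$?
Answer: $\frac{23644}{25} \approx 945.76$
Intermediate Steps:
$C = - \frac{89}{10}$ ($C = -9 + \frac{1}{5 \left(-1 + 3\right)} = -9 + \frac{1}{5 \cdot 2} = -9 + \frac{1}{5} \cdot \frac{1}{2} = -9 + \frac{1}{10} = - \frac{89}{10} \approx -8.9$)
$N{\left(r \right)} = \frac{1521}{100}$ ($N{\left(r \right)} = \left(- \frac{89}{10} + 5\right)^{2} = \left(- \frac{39}{10}\right)^{2} = \frac{1521}{100}$)
$56 N{\left(-2 + 3 \cdot 4 \right)} + 94 = 56 \cdot \frac{1521}{100} + 94 = \frac{21294}{25} + 94 = \frac{23644}{25}$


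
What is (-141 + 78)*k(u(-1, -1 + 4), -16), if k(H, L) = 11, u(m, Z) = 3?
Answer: -693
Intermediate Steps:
(-141 + 78)*k(u(-1, -1 + 4), -16) = (-141 + 78)*11 = -63*11 = -693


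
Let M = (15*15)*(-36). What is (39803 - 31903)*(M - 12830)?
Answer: -165347000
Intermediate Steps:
M = -8100 (M = 225*(-36) = -8100)
(39803 - 31903)*(M - 12830) = (39803 - 31903)*(-8100 - 12830) = 7900*(-20930) = -165347000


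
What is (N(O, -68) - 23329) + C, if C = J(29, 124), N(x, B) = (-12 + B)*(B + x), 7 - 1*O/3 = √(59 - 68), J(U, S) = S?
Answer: -19445 + 720*I ≈ -19445.0 + 720.0*I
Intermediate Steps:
O = 21 - 9*I (O = 21 - 3*√(59 - 68) = 21 - 9*I ≈ 21.0 - 9.0*I)
C = 124
(N(O, -68) - 23329) + C = (((-68)² - 12*(-68) - 12*(21 - 9*I) - 68*(21 - 9*I)) - 23329) + 124 = ((4624 + 816 + (-252 + 108*I) + (-1428 + 612*I)) - 23329) + 124 = ((3760 + 720*I) - 23329) + 124 = (-19569 + 720*I) + 124 = -19445 + 720*I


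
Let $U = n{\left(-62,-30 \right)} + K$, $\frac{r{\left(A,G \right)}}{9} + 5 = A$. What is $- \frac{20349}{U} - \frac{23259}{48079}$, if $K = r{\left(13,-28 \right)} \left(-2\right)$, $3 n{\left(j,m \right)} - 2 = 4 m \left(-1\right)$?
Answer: $\frac{2927868423}{14904490} \approx 196.44$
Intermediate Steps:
$r{\left(A,G \right)} = -45 + 9 A$
$n{\left(j,m \right)} = \frac{2}{3} - \frac{4 m}{3}$ ($n{\left(j,m \right)} = \frac{2}{3} + \frac{4 m \left(-1\right)}{3} = \frac{2}{3} + \frac{\left(-4\right) m}{3} = \frac{2}{3} - \frac{4 m}{3}$)
$K = -144$ ($K = \left(-45 + 9 \cdot 13\right) \left(-2\right) = \left(-45 + 117\right) \left(-2\right) = 72 \left(-2\right) = -144$)
$U = - \frac{310}{3}$ ($U = \left(\frac{2}{3} - -40\right) - 144 = \left(\frac{2}{3} + 40\right) - 144 = \frac{122}{3} - 144 = - \frac{310}{3} \approx -103.33$)
$- \frac{20349}{U} - \frac{23259}{48079} = - \frac{20349}{- \frac{310}{3}} - \frac{23259}{48079} = \left(-20349\right) \left(- \frac{3}{310}\right) - \frac{23259}{48079} = \frac{61047}{310} - \frac{23259}{48079} = \frac{2927868423}{14904490}$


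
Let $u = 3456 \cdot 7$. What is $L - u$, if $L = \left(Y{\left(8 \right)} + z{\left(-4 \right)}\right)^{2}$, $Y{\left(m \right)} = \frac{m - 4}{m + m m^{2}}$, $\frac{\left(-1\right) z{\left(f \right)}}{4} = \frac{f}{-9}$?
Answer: $- \frac{33112139759}{1368900} \approx -24189.0$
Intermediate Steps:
$z{\left(f \right)} = \frac{4 f}{9}$ ($z{\left(f \right)} = - 4 \frac{f}{-9} = - 4 f \left(- \frac{1}{9}\right) = - 4 \left(- \frac{f}{9}\right) = \frac{4 f}{9}$)
$u = 24192$
$Y{\left(m \right)} = \frac{-4 + m}{m + m^{3}}$
$L = \frac{4289041}{1368900}$ ($L = \left(\frac{-4 + 8}{8 + 8^{3}} + \frac{4}{9} \left(-4\right)\right)^{2} = \left(\frac{1}{8 + 512} \cdot 4 - \frac{16}{9}\right)^{2} = \left(\frac{1}{520} \cdot 4 - \frac{16}{9}\right)^{2} = \left(\frac{1}{130} - \frac{16}{9}\right)^{2} = \left(- \frac{2071}{1170}\right)^{2} = \frac{4289041}{1368900} \approx 3.1332$)
$L - u = \frac{4289041}{1368900} - 24192 = - \frac{33112139759}{1368900}$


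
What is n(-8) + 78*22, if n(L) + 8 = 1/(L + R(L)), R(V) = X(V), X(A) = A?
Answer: 27327/16 ≈ 1707.9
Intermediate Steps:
R(V) = V
n(L) = -8 + 1/(2*L) (n(L) = -8 + 1/(L + L) = -8 + 1/(2*L))
n(-8) + 78*22 = (-8 + (1/2)/(-8)) + 78*22 = (-8 + (1/2)*(-1/8)) + 1716 = (-8 - 1/16) + 1716 = -129/16 + 1716 = 27327/16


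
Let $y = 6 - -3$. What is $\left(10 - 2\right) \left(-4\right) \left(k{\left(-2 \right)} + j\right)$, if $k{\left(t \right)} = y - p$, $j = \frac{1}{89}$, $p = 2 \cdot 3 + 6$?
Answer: $\frac{8512}{89} \approx 95.64$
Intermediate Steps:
$p = 12$ ($p = 6 + 6 = 12$)
$y = 9$ ($y = 6 + 3 = 9$)
$j = \frac{1}{89} \approx 0.011236$
$k{\left(t \right)} = -3$ ($k{\left(t \right)} = 9 - 12 = -3$)
$\left(10 - 2\right) \left(-4\right) \left(k{\left(-2 \right)} + j\right) = \left(10 - 2\right) \left(-4\right) \left(-3 + \frac{1}{89}\right) = \left(10 - 2\right) \left(-4\right) \left(- \frac{266}{89}\right) = 8 \left(-4\right) \left(- \frac{266}{89}\right) = \left(-32\right) \left(- \frac{266}{89}\right) = \frac{8512}{89}$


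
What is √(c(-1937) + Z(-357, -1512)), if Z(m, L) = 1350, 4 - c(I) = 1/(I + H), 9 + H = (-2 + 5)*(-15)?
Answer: 3*√596374185/1991 ≈ 36.797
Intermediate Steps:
H = -54 (H = -9 + (-2 + 5)*(-15) = -9 + 3*(-15) = -9 - 45 = -54)
c(I) = 4 - 1/(-54 + I) (c(I) = 4 - 1/(I - 54) = 4 - 1/(-54 + I))
√(c(-1937) + Z(-357, -1512)) = √((-217 + 4*(-1937))/(-54 - 1937) + 1350) = √((-217 - 7748)/(-1991) + 1350) = √(-1/1991*(-7965) + 1350) = √(7965/1991 + 1350) = √(2695815/1991) = 3*√596374185/1991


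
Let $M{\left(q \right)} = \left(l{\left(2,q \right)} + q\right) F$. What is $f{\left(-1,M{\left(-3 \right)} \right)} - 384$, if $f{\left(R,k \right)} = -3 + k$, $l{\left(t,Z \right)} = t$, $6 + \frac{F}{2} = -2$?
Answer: $-371$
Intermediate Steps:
$F = -16$ ($F = -12 + 2 \left(-2\right) = -12 - 4 = -16$)
$M{\left(q \right)} = -32 - 16 q$ ($M{\left(q \right)} = \left(2 + q\right) \left(-16\right) = -32 - 16 q$)
$f{\left(-1,M{\left(-3 \right)} \right)} - 384 = \left(-3 - -16\right) - 384 = \left(-3 + \left(-32 + 48\right)\right) - 384 = \left(-3 + 16\right) - 384 = 13 - 384 = -371$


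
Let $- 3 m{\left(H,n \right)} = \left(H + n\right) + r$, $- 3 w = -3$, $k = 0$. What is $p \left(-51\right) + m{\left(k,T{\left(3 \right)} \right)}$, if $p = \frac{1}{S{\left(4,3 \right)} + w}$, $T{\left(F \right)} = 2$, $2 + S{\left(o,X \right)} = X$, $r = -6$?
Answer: $- \frac{145}{6} \approx -24.167$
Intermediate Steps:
$S{\left(o,X \right)} = -2 + X$
$w = 1$ ($w = \left(- \frac{1}{3}\right) \left(-3\right) = 1$)
$m{\left(H,n \right)} = 2 - \frac{H}{3} - \frac{n}{3}$ ($m{\left(H,n \right)} = - \frac{\left(H + n\right) - 6}{3} = - \frac{-6 + H + n}{3} = 2 - \frac{H}{3} - \frac{n}{3}$)
$p = \frac{1}{2}$ ($p = \frac{1}{\left(-2 + 3\right) + 1} = \frac{1}{1 + 1} = \frac{1}{2} \approx 0.5$)
$p \left(-51\right) + m{\left(k,T{\left(3 \right)} \right)} = \frac{1}{2} \left(-51\right) - - \frac{4}{3} = - \frac{51}{2} + \left(2 + 0 - \frac{2}{3}\right) = - \frac{51}{2} + \frac{4}{3} = - \frac{145}{6}$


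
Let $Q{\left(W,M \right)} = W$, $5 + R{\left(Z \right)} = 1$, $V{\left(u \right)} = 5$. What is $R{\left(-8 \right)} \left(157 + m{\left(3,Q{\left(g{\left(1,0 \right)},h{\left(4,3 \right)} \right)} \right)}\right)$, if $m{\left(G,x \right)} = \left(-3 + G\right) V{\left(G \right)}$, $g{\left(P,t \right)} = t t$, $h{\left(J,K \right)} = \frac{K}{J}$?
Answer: $-628$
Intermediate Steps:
$g{\left(P,t \right)} = t^{2}$
$R{\left(Z \right)} = -4$ ($R{\left(Z \right)} = -5 + 1 = -4$)
$m{\left(G,x \right)} = -15 + 5 G$ ($m{\left(G,x \right)} = \left(-3 + G\right) 5 = -15 + 5 G$)
$R{\left(-8 \right)} \left(157 + m{\left(3,Q{\left(g{\left(1,0 \right)},h{\left(4,3 \right)} \right)} \right)}\right) = - 4 \left(157 + \left(-15 + 5 \cdot 3\right)\right) = - 4 \left(157 + \left(-15 + 15\right)\right) = - 4 \left(157 + 0\right) = \left(-4\right) 157 = -628$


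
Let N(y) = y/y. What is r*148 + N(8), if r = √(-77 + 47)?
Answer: 1 + 148*I*√30 ≈ 1.0 + 810.63*I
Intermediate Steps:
N(y) = 1
r = I*√30 (r = √(-30) = I*√30 ≈ 5.4772*I)
r*148 + N(8) = (I*√30)*148 + 1 = 148*I*√30 + 1 = 1 + 148*I*√30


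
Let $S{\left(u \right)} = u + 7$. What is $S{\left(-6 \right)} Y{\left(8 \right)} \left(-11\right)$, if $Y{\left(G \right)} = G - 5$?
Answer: $-33$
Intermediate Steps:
$Y{\left(G \right)} = -5 + G$
$S{\left(u \right)} = 7 + u$
$S{\left(-6 \right)} Y{\left(8 \right)} \left(-11\right) = \left(7 - 6\right) \left(-5 + 8\right) \left(-11\right) = 1 \cdot 3 \left(-11\right) = 3 \left(-11\right) = -33$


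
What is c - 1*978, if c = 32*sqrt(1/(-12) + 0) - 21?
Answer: -999 + 16*I*sqrt(3)/3 ≈ -999.0 + 9.2376*I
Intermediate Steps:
c = -21 + 16*I*sqrt(3)/3 (c = 32*sqrt(-1/12 + 0) - 21 = 32*sqrt(-1/12) - 21 = 32*(I*sqrt(3)/6) - 21 = 16*I*sqrt(3)/3 - 21 = -21 + 16*I*sqrt(3)/3 ≈ -21.0 + 9.2376*I)
c - 1*978 = (-21 + 16*I*sqrt(3)/3) - 1*978 = (-21 + 16*I*sqrt(3)/3) - 978 = -999 + 16*I*sqrt(3)/3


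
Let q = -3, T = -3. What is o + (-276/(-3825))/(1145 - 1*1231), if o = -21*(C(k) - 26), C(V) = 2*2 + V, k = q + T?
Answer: 32237054/54825 ≈ 588.00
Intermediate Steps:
k = -6 (k = -3 - 3 = -6)
C(V) = 4 + V
o = 588 (o = -21*((4 - 6) - 26) = -21*(-2 - 26) = -21*(-28) = 588)
o + (-276/(-3825))/(1145 - 1*1231) = 588 + (-276/(-3825))/(1145 - 1*1231) = 588 + (-276*(-1/3825))/(1145 - 1231) = 588 + (92/1275)/(-86) = 588 + (92/1275)*(-1/86) = 588 - 46/54825 = 32237054/54825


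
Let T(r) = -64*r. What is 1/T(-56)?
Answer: 1/3584 ≈ 0.00027902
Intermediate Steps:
1/T(-56) = 1/(-64*(-56)) = 1/3584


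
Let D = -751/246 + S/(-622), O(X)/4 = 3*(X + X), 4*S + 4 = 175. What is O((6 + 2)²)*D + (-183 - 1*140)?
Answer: -65256301/12751 ≈ -5117.7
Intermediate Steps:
S = 171/4 (S = -1 + (¼)*175 = -1 + 175/4 = 171/4 ≈ 42.750)
O(X) = 24*X (O(X) = 4*(3*(X + X)) = 4*(3*(2*X)) = 4*(6*X) = 24*X)
D = -955277/306024 (D = -751/246 + (171/4)/(-622) = -751*1/246 + (171/4)*(-1/622) = -751/246 - 171/2488 = -955277/306024 ≈ -3.1216)
O((6 + 2)²)*D + (-183 - 1*140) = (24*(6 + 2)²)*(-955277/306024) + (-183 - 1*140) = (24*8²)*(-955277/306024) + (-183 - 140) = (24*64)*(-955277/306024) - 323 = 1536*(-955277/306024) - 323 = -61137728/12751 - 323 = -65256301/12751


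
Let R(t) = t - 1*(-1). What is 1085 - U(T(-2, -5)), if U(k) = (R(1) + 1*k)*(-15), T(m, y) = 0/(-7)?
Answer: 1115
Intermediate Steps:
T(m, y) = 0 (T(m, y) = 0*(-⅐) = 0)
R(t) = 1 + t (R(t) = t + 1 = 1 + t)
U(k) = -30 - 15*k (U(k) = ((1 + 1) + 1*k)*(-15) = (2 + k)*(-15) = -30 - 15*k)
1085 - U(T(-2, -5)) = 1085 - (-30 - 15*0) = 1085 - (-30 + 0) = 1085 - 1*(-30) = 1085 + 30 = 1115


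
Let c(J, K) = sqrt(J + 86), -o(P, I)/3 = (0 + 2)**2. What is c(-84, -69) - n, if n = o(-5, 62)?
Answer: 12 + sqrt(2) ≈ 13.414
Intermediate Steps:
o(P, I) = -12 (o(P, I) = -3*(0 + 2)**2 = -3*2**2 = -3*4 = -12)
n = -12
c(J, K) = sqrt(86 + J)
c(-84, -69) - n = sqrt(86 - 84) - 1*(-12) = sqrt(2) + 12 = 12 + sqrt(2)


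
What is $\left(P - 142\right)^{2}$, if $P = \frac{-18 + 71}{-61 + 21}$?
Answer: $\frac{32867289}{1600} \approx 20542.0$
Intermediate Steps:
$P = - \frac{53}{40}$ ($P = \frac{53}{-40} = 53 \left(- \frac{1}{40}\right) = - \frac{53}{40} \approx -1.325$)
$\left(P - 142\right)^{2} = \left(- \frac{53}{40} - 142\right)^{2} = \left(- \frac{5733}{40}\right)^{2} = \frac{32867289}{1600}$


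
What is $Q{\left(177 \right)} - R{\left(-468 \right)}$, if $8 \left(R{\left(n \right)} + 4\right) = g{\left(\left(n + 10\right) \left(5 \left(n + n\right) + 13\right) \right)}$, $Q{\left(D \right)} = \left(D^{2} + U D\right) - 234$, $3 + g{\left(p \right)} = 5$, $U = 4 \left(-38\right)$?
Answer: $\frac{16779}{4} \approx 4194.8$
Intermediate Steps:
$U = -152$
$g{\left(p \right)} = 2$ ($g{\left(p \right)} = -3 + 5 = 2$)
$Q{\left(D \right)} = -234 + D^{2} - 152 D$ ($Q{\left(D \right)} = \left(D^{2} - 152 D\right) - 234 = -234 + D^{2} - 152 D$)
$R{\left(n \right)} = - \frac{15}{4}$ ($R{\left(n \right)} = -4 + \frac{1}{8} \cdot 2 = -4 + \frac{1}{4} = - \frac{15}{4}$)
$Q{\left(177 \right)} - R{\left(-468 \right)} = \left(-234 + 177^{2} - 26904\right) - - \frac{15}{4} = \left(-234 + 31329 - 26904\right) + \frac{15}{4} = 4191 + \frac{15}{4} = \frac{16779}{4}$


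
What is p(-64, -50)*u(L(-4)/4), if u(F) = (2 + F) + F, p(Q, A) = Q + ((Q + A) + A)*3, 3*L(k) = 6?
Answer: -1668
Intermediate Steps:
L(k) = 2 (L(k) = (⅓)*6 = 2)
p(Q, A) = 4*Q + 6*A (p(Q, A) = Q + ((A + Q) + A)*3 = Q + (Q + 2*A)*3 = Q + (3*Q + 6*A) = 4*Q + 6*A)
u(F) = 2 + 2*F
p(-64, -50)*u(L(-4)/4) = (4*(-64) + 6*(-50))*(2 + 2*(2/4)) = (-256 - 300)*(2 + 2*(2*(¼))) = -556*(2 + 2*(½)) = -556*(2 + 1) = -556*3 = -1668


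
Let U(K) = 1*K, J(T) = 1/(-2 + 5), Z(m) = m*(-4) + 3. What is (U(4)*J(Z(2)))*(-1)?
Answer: -4/3 ≈ -1.3333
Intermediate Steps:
Z(m) = 3 - 4*m (Z(m) = -4*m + 3 = 3 - 4*m)
J(T) = ⅓ (J(T) = 1/3 = ⅓)
U(K) = K
(U(4)*J(Z(2)))*(-1) = (4*(⅓))*(-1) = (4/3)*(-1) = -4/3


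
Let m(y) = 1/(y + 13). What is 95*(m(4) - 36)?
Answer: -58045/17 ≈ -3414.4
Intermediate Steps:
m(y) = 1/(13 + y)
95*(m(4) - 36) = 95*(1/(13 + 4) - 36) = 95*(1/17 - 36) = 95*(-611/17) = -58045/17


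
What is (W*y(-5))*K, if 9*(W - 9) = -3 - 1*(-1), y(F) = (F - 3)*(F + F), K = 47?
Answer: 297040/9 ≈ 33004.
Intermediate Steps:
y(F) = 2*F*(-3 + F) (y(F) = (-3 + F)*(2*F) = 2*F*(-3 + F))
W = 79/9 (W = 9 + (-3 - 1*(-1))/9 = 9 + (-3 + 1)/9 = 9 + (⅑)*(-2) = 9 - 2/9 = 79/9 ≈ 8.7778)
(W*y(-5))*K = (79*(2*(-5)*(-3 - 5))/9)*47 = (79*(2*(-5)*(-8))/9)*47 = ((79/9)*80)*47 = (6320/9)*47 = 297040/9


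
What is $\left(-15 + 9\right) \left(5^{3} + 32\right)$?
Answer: $-942$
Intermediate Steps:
$\left(-15 + 9\right) \left(5^{3} + 32\right) = - 6 \left(125 + 32\right) = \left(-6\right) 157 = -942$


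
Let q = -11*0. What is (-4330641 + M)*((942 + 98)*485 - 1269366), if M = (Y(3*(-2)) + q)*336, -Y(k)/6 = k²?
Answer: 3368311295622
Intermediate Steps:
Y(k) = -6*k²
q = 0
M = -72576 (M = (-6*(3*(-2))² + 0)*336 = (-6*(-6)² + 0)*336 = (-6*36 + 0)*336 = (-216 + 0)*336 = -216*336 = -72576)
(-4330641 + M)*((942 + 98)*485 - 1269366) = (-4330641 - 72576)*((942 + 98)*485 - 1269366) = -4403217*(1040*485 - 1269366) = -4403217*(504400 - 1269366) = -4403217*(-764966) = 3368311295622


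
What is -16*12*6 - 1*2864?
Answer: -4016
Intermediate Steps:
-16*12*6 - 1*2864 = -192*6 - 2864 = -1152 - 2864 = -4016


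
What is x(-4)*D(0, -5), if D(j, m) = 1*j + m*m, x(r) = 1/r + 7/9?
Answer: 475/36 ≈ 13.194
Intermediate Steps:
x(r) = 7/9 + 1/r (x(r) = 1/r + 7*(⅑) = 1/r + 7/9 = 7/9 + 1/r)
D(j, m) = j + m²
x(-4)*D(0, -5) = (7/9 + 1/(-4))*(0 + (-5)²) = (7/9 - ¼)*(0 + 25) = (19/36)*25 = 475/36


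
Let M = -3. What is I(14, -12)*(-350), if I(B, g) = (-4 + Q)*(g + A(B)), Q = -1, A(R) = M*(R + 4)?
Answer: -115500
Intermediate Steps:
A(R) = -12 - 3*R (A(R) = -3*(R + 4) = -3*(4 + R) = -12 - 3*R)
I(B, g) = 60 - 5*g + 15*B (I(B, g) = (-4 - 1)*(g + (-12 - 3*B)) = -5*(-12 + g - 3*B) = 60 - 5*g + 15*B)
I(14, -12)*(-350) = (60 - 5*(-12) + 15*14)*(-350) = (60 + 60 + 210)*(-350) = 330*(-350) = -115500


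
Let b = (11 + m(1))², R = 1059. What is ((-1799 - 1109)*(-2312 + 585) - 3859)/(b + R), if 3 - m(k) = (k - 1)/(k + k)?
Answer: 5018257/1255 ≈ 3998.6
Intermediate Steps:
m(k) = 3 - (-1 + k)/(2*k) (m(k) = 3 - (k - 1)/(k + k) = 3 - (-1 + k)/(2*k))
b = 196 (b = (11 + (½)*(1 + 5*1)/1)² = (11 + (½)*1*(1 + 5))² = (11 + (½)*1*6)² = (11 + 3)² = 14² = 196)
((-1799 - 1109)*(-2312 + 585) - 3859)/(b + R) = ((-1799 - 1109)*(-2312 + 585) - 3859)/(196 + 1059) = (-2908*(-1727) - 3859)/1255 = (5022116 - 3859)*(1/1255) = 5018257*(1/1255) = 5018257/1255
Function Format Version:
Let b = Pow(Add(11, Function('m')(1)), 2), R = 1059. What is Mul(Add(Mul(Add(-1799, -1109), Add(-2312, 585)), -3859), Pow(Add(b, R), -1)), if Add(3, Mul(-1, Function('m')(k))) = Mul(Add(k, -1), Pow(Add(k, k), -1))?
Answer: Rational(5018257, 1255) ≈ 3998.6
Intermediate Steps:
Function('m')(k) = Add(3, Mul(Rational(-1, 2), Pow(k, -1), Add(-1, k))) (Function('m')(k) = Add(3, Mul(-1, Mul(Add(k, -1), Pow(Add(k, k), -1)))) = Add(3, Mul(-1, Mul(Add(-1, k), Pow(Mul(2, k), -1)))) = Add(3, Mul(-1, Mul(Add(-1, k), Mul(Rational(1, 2), Pow(k, -1))))) = Add(3, Mul(-1, Mul(Rational(1, 2), Pow(k, -1), Add(-1, k)))) = Add(3, Mul(Rational(-1, 2), Pow(k, -1), Add(-1, k))))
b = 196 (b = Pow(Add(11, Mul(Rational(1, 2), Pow(1, -1), Add(1, Mul(5, 1)))), 2) = Pow(Add(11, Mul(Rational(1, 2), 1, Add(1, 5))), 2) = Pow(Add(11, Mul(Rational(1, 2), 1, 6)), 2) = Pow(Add(11, 3), 2) = Pow(14, 2) = 196)
Mul(Add(Mul(Add(-1799, -1109), Add(-2312, 585)), -3859), Pow(Add(b, R), -1)) = Mul(Add(Mul(Add(-1799, -1109), Add(-2312, 585)), -3859), Pow(Add(196, 1059), -1)) = Mul(Add(Mul(-2908, -1727), -3859), Pow(1255, -1)) = Mul(Add(5022116, -3859), Rational(1, 1255)) = Mul(5018257, Rational(1, 1255)) = Rational(5018257, 1255)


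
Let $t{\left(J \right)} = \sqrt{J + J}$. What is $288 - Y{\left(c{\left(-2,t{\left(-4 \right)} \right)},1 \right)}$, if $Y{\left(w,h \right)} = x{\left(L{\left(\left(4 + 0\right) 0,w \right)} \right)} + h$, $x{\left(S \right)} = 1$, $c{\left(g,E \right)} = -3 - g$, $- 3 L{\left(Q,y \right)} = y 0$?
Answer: $286$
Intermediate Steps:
$t{\left(J \right)} = \sqrt{2} \sqrt{J}$ ($t{\left(J \right)} = \sqrt{2 J} = \sqrt{2} \sqrt{J}$)
$L{\left(Q,y \right)} = 0$ ($L{\left(Q,y \right)} = - \frac{y 0}{3} = \left(- \frac{1}{3}\right) 0 = 0$)
$Y{\left(w,h \right)} = 1 + h$
$288 - Y{\left(c{\left(-2,t{\left(-4 \right)} \right)},1 \right)} = 288 - \left(1 + 1\right) = 288 - 2 = 286$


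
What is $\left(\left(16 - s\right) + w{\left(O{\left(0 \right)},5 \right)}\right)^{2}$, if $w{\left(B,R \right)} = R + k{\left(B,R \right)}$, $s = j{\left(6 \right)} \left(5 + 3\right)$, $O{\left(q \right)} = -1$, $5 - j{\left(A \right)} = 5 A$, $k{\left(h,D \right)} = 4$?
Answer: $50625$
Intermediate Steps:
$j{\left(A \right)} = 5 - 5 A$
$s = -200$ ($s = \left(5 - 30\right) \left(5 + 3\right) = \left(5 - 30\right) 8 = \left(-25\right) 8 = -200$)
$w{\left(B,R \right)} = 4 + R$ ($w{\left(B,R \right)} = R + 4 = 4 + R$)
$\left(\left(16 - s\right) + w{\left(O{\left(0 \right)},5 \right)}\right)^{2} = \left(\left(16 - -200\right) + \left(4 + 5\right)\right)^{2} = \left(\left(16 + 200\right) + 9\right)^{2} = \left(216 + 9\right)^{2} = 225^{2} = 50625$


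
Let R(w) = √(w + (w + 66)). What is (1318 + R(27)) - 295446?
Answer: -294128 + 2*√30 ≈ -2.9412e+5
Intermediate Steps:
R(w) = √(66 + 2*w) (R(w) = √(w + (66 + w)) = √(66 + 2*w))
(1318 + R(27)) - 295446 = (1318 + √(66 + 2*27)) - 295446 = (1318 + √(66 + 54)) - 295446 = (1318 + √120) - 295446 = (1318 + 2*√30) - 295446 = -294128 + 2*√30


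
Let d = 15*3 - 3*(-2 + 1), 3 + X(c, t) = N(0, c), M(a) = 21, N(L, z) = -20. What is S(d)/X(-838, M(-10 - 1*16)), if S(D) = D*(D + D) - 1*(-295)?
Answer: -4903/23 ≈ -213.17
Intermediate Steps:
X(c, t) = -23 (X(c, t) = -3 - 20 = -23)
d = 48 (d = 45 - 3*(-1) = 45 + 3 = 48)
S(D) = 295 + 2*D² (S(D) = D*(2*D) + 295 = 2*D² + 295 = 295 + 2*D²)
S(d)/X(-838, M(-10 - 1*16)) = (295 + 2*48²)/(-23) = (295 + 2*2304)*(-1/23) = (295 + 4608)*(-1/23) = 4903*(-1/23) = -4903/23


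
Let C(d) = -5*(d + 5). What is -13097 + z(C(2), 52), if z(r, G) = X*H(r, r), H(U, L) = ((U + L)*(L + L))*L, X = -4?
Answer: 672903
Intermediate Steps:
H(U, L) = 2*L²*(L + U) (H(U, L) = ((L + U)*(2*L))*L = (2*L*(L + U))*L = 2*L²*(L + U))
C(d) = -25 - 5*d (C(d) = -5*(5 + d) = -25 - 5*d)
z(r, G) = -16*r³ (z(r, G) = -8*r²*(r + r) = -8*r²*2*r = -16*r³)
-13097 + z(C(2), 52) = -13097 - 16*(-25 - 5*2)³ = -13097 - 16*(-25 - 10)³ = -13097 - 16*(-35)³ = -13097 - 16*(-42875) = -13097 + 686000 = 672903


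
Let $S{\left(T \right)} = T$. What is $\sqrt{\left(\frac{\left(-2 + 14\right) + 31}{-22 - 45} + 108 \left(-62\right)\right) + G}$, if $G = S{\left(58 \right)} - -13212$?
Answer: $\frac{3 \sqrt{3278645}}{67} \approx 81.076$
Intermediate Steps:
$G = 13270$ ($G = 58 - -13212 = 58 + 13212 = 13270$)
$\sqrt{\left(\frac{\left(-2 + 14\right) + 31}{-22 - 45} + 108 \left(-62\right)\right) + G} = \sqrt{\left(\frac{\left(-2 + 14\right) + 31}{-22 - 45} + 108 \left(-62\right)\right) + 13270} = \sqrt{\left(\frac{12 + 31}{-67} - 6696\right) + 13270} = \sqrt{\left(43 \left(- \frac{1}{67}\right) - 6696\right) + 13270} = \sqrt{\left(- \frac{43}{67} - 6696\right) + 13270} = \sqrt{- \frac{448675}{67} + 13270} = \sqrt{\frac{440415}{67}} = \frac{3 \sqrt{3278645}}{67}$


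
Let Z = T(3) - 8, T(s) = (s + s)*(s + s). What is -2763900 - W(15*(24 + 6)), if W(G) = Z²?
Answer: -2764684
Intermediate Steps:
T(s) = 4*s² (T(s) = (2*s)*(2*s) = 4*s²)
Z = 28 (Z = 4*3² - 8 = 4*9 - 8 = 36 - 8 = 28)
W(G) = 784 (W(G) = 28² = 784)
-2763900 - W(15*(24 + 6)) = -2763900 - 1*784 = -2763900 - 784 = -2764684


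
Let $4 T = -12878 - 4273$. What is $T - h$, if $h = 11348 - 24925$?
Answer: $\frac{37157}{4} \approx 9289.3$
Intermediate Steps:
$h = -13577$ ($h = 11348 - 24925 = -13577$)
$T = - \frac{17151}{4}$ ($T = \frac{-12878 - 4273}{4} = \frac{1}{4} \left(-17151\right) = - \frac{17151}{4} \approx -4287.8$)
$T - h = - \frac{17151}{4} - -13577 = - \frac{17151}{4} + 13577 = \frac{37157}{4}$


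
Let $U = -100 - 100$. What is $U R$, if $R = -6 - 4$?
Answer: $2000$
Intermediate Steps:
$R = -10$
$U = -200$
$U R = \left(-200\right) \left(-10\right) = 2000$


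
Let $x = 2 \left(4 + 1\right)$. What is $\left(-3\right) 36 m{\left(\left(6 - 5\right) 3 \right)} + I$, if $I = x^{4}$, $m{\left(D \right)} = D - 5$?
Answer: $10216$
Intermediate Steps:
$x = 10$ ($x = 2 \cdot 5 = 10$)
$m{\left(D \right)} = -5 + D$ ($m{\left(D \right)} = D - 5 = -5 + D$)
$I = 10000$ ($I = 10^{4} = 10000$)
$\left(-3\right) 36 m{\left(\left(6 - 5\right) 3 \right)} + I = \left(-3\right) 36 \left(-5 + \left(6 - 5\right) 3\right) + 10000 = - 108 \left(-5 + 1 \cdot 3\right) + 10000 = - 108 \left(-5 + 3\right) + 10000 = \left(-108\right) \left(-2\right) + 10000 = 216 + 10000 = 10216$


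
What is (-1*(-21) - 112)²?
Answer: 8281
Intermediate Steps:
(-1*(-21) - 112)² = (21 - 112)² = (-91)² = 8281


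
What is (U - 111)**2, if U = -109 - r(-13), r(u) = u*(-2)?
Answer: 60516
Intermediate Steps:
r(u) = -2*u
U = -135 (U = -109 - (-2)*(-13) = -109 - 1*26 = -109 - 26 = -135)
(U - 111)**2 = (-135 - 111)**2 = (-246)**2 = 60516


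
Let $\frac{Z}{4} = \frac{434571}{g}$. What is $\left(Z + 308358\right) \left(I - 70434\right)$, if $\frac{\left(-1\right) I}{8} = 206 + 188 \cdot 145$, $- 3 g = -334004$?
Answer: $- \frac{7471527890411502}{83501} \approx -8.9478 \cdot 10^{10}$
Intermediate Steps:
$g = \frac{334004}{3}$ ($g = \left(- \frac{1}{3}\right) \left(-334004\right) = \frac{334004}{3} \approx 1.1133 \cdot 10^{5}$)
$I = -219728$ ($I = - 8 \left(206 + 188 \cdot 145\right) = - 8 \left(206 + 27260\right) = \left(-8\right) 27466 = -219728$)
$Z = \frac{1303713}{83501}$ ($Z = 4 \frac{434571}{\frac{334004}{3}} = 4 \cdot 434571 \cdot \frac{3}{334004} = 4 \cdot \frac{1303713}{334004} = \frac{1303713}{83501} \approx 15.613$)
$\left(Z + 308358\right) \left(I - 70434\right) = \left(\frac{1303713}{83501} + 308358\right) \left(-219728 - 70434\right) = \frac{25749505071}{83501} \left(-290162\right) = - \frac{7471527890411502}{83501}$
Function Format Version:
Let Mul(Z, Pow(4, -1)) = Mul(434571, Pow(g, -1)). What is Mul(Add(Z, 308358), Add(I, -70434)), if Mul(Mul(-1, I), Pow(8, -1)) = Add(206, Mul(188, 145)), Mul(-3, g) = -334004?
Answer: Rational(-7471527890411502, 83501) ≈ -8.9478e+10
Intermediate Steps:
g = Rational(334004, 3) (g = Mul(Rational(-1, 3), -334004) = Rational(334004, 3) ≈ 1.1133e+5)
I = -219728 (I = Mul(-8, Add(206, Mul(188, 145))) = Mul(-8, Add(206, 27260)) = Mul(-8, 27466) = -219728)
Z = Rational(1303713, 83501) (Z = Mul(4, Mul(434571, Pow(Rational(334004, 3), -1))) = Mul(4, Mul(434571, Rational(3, 334004))) = Mul(4, Rational(1303713, 334004)) = Rational(1303713, 83501) ≈ 15.613)
Mul(Add(Z, 308358), Add(I, -70434)) = Mul(Add(Rational(1303713, 83501), 308358), Add(-219728, -70434)) = Mul(Rational(25749505071, 83501), -290162) = Rational(-7471527890411502, 83501)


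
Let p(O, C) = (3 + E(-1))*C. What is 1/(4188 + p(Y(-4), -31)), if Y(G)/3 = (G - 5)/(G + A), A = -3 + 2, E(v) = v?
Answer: 1/4126 ≈ 0.00024237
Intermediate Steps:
A = -1
Y(G) = 3*(-5 + G)/(-1 + G) (Y(G) = 3*((G - 5)/(G - 1)) = 3*((-5 + G)/(-1 + G)) = 3*(-5 + G)/(-1 + G))
p(O, C) = 2*C (p(O, C) = (3 - 1)*C = 2*C)
1/(4188 + p(Y(-4), -31)) = 1/(4188 + 2*(-31)) = 1/(4188 - 62) = 1/4126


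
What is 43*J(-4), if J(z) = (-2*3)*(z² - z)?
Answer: -5160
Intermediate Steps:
J(z) = -6*z² + 6*z (J(z) = -6*(z² - z) = -6*z² + 6*z)
43*J(-4) = 43*(6*(-4)*(1 - 1*(-4))) = 43*(6*(-4)*(1 + 4)) = 43*(6*(-4)*5) = 43*(-120) = -5160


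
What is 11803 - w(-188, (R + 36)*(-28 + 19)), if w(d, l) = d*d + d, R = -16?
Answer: -23353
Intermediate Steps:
w(d, l) = d + d² (w(d, l) = d² + d = d + d²)
11803 - w(-188, (R + 36)*(-28 + 19)) = 11803 - (-188)*(1 - 188) = 11803 - (-188)*(-187) = 11803 - 1*35156 = 11803 - 35156 = -23353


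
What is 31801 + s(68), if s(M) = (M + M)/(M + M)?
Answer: 31802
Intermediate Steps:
s(M) = 1 (s(M) = (2*M)/((2*M)) = (2*M)*(1/(2*M)) = 1)
31801 + s(68) = 31801 + 1 = 31802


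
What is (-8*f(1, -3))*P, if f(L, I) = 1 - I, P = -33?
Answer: 1056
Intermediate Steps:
(-8*f(1, -3))*P = -8*(1 - 1*(-3))*(-33) = -8*(1 + 3)*(-33) = -8*4*(-33) = -32*(-33) = 1056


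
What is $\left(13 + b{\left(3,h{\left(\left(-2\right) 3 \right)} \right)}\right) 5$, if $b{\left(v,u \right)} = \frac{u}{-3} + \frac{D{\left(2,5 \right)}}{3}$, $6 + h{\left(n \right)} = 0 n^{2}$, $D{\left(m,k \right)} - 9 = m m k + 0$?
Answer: $\frac{370}{3} \approx 123.33$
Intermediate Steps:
$D{\left(m,k \right)} = 9 + k m^{2}$ ($D{\left(m,k \right)} = 9 + \left(m m k + 0\right) = 9 + \left(m^{2} k + 0\right) = 9 + \left(k m^{2} + 0\right) = 9 + k m^{2}$)
$h{\left(n \right)} = -6$ ($h{\left(n \right)} = -6 + 0 n^{2} = -6 + 0 = -6$)
$b{\left(v,u \right)} = \frac{29}{3} - \frac{u}{3}$ ($b{\left(v,u \right)} = \frac{u}{-3} + \frac{9 + 5 \cdot 2^{2}}{3} = u \left(- \frac{1}{3}\right) + \left(9 + 5 \cdot 4\right) \frac{1}{3} = - \frac{u}{3} + \left(9 + 20\right) \frac{1}{3} = - \frac{u}{3} + 29 \cdot \frac{1}{3} = - \frac{u}{3} + \frac{29}{3} = \frac{29}{3} - \frac{u}{3}$)
$\left(13 + b{\left(3,h{\left(\left(-2\right) 3 \right)} \right)}\right) 5 = \left(13 + \left(\frac{29}{3} - -2\right)\right) 5 = \left(13 + \left(\frac{29}{3} + 2\right)\right) 5 = \left(13 + \frac{35}{3}\right) 5 = \frac{74}{3} \cdot 5 = \frac{370}{3}$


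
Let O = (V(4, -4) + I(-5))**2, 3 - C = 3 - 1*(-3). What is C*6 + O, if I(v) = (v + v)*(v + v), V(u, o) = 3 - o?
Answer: 11431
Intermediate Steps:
C = -3 (C = 3 - (3 - 1*(-3)) = 3 - (3 + 3) = 3 - 1*6 = 3 - 6 = -3)
I(v) = 4*v**2 (I(v) = (2*v)*(2*v) = 4*v**2)
O = 11449 (O = ((3 - 1*(-4)) + 4*(-5)**2)**2 = ((3 + 4) + 4*25)**2 = (7 + 100)**2 = 107**2 = 11449)
C*6 + O = -3*6 + 11449 = -18 + 11449 = 11431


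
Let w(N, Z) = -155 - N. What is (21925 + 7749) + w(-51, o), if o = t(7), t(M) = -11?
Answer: 29570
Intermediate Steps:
o = -11
(21925 + 7749) + w(-51, o) = (21925 + 7749) + (-155 - 1*(-51)) = 29674 + (-155 + 51) = 29674 - 104 = 29570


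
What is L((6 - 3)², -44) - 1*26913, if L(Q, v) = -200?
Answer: -27113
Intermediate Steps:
L((6 - 3)², -44) - 1*26913 = -200 - 1*26913 = -200 - 26913 = -27113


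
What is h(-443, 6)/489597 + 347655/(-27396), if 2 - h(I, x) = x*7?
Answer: -18912437875/1490333268 ≈ -12.690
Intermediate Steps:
h(I, x) = 2 - 7*x (h(I, x) = 2 - x*7 = 2 - 7*x)
h(-443, 6)/489597 + 347655/(-27396) = (2 - 7*6)/489597 + 347655/(-27396) = (2 - 42)*(1/489597) + 347655*(-1/27396) = -40*1/489597 - 115885/9132 = -40/489597 - 115885/9132 = -18912437875/1490333268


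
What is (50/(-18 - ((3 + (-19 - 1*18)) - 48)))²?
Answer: 625/1024 ≈ 0.61035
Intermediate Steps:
(50/(-18 - ((3 + (-19 - 1*18)) - 48)))² = (50/(-18 - ((3 + (-19 - 18)) - 48)))² = (50/(-18 - ((3 - 37) - 48)))² = (50/(-18 - (-34 - 48)))² = (50/(-18 - 1*(-82)))² = (50/(-18 + 82))² = (50/64)² = (50*(1/64))² = (25/32)² = 625/1024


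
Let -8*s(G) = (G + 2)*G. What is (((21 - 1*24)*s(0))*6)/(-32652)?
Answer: 0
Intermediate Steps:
s(G) = -G*(2 + G)/8 (s(G) = -(G + 2)*G/8 = -(2 + G)*G/8 = -G*(2 + G)/8)
(((21 - 1*24)*s(0))*6)/(-32652) = (((21 - 1*24)*(-⅛*0*(2 + 0)))*6)/(-32652) = (((21 - 24)*(-⅛*0*2))*6)*(-1/32652) = (-3*0*6)*(-1/32652) = (0*6)*(-1/32652) = 0*(-1/32652) = 0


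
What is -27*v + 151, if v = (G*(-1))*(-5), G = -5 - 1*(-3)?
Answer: 421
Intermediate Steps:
G = -2 (G = -5 + 3 = -2)
v = -10 (v = -2*(-1)*(-5) = 2*(-5) = -10)
-27*v + 151 = -27*(-10) + 151 = 270 + 151 = 421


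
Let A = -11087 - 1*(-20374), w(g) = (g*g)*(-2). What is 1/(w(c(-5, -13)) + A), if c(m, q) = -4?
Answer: 1/9255 ≈ 0.00010805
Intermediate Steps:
w(g) = -2*g**2 (w(g) = g**2*(-2) = -2*g**2)
A = 9287 (A = -11087 + 20374 = 9287)
1/(w(c(-5, -13)) + A) = 1/(-2*(-4)**2 + 9287) = 1/(-2*16 + 9287) = 1/(-32 + 9287) = 1/9255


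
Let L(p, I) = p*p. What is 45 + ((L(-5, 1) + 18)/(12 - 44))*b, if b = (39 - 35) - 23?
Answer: 2257/32 ≈ 70.531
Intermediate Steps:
L(p, I) = p²
b = -19 (b = 4 - 23 = -19)
45 + ((L(-5, 1) + 18)/(12 - 44))*b = 45 + (((-5)² + 18)/(12 - 44))*(-19) = 45 + ((25 + 18)/(-32))*(-19) = 45 + (43*(-1/32))*(-19) = 45 - 43/32*(-19) = 45 + 817/32 = 2257/32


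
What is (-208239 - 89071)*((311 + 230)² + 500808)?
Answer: -235912214590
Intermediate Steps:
(-208239 - 89071)*((311 + 230)² + 500808) = -297310*(541² + 500808) = -297310*(292681 + 500808) = -297310*793489 = -235912214590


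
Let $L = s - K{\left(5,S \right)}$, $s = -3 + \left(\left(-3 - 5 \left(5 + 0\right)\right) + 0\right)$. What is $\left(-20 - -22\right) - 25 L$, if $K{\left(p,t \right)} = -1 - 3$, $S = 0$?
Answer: $677$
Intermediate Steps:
$K{\left(p,t \right)} = -4$ ($K{\left(p,t \right)} = -1 - 3 = -4$)
$s = -31$ ($s = -3 + \left(\left(-3 - 25\right) + 0\right) = -3 + \left(-28 + 0\right) = -3 - 28 = -31$)
$L = -27$ ($L = -31 - -4 = -31 + 4 = -27$)
$\left(-20 - -22\right) - 25 L = \left(-20 - -22\right) - -675 = \left(-20 + 22\right) + 675 = 2 + 675 = 677$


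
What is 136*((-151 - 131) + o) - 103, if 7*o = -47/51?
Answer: -807931/21 ≈ -38473.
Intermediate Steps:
o = -47/357 (o = (-47/51)/7 = (-47*1/51)/7 = (⅐)*(-47/51) = -47/357 ≈ -0.13165)
136*((-151 - 131) + o) - 103 = 136*((-151 - 131) - 47/357) - 103 = 136*(-282 - 47/357) - 103 = 136*(-100721/357) - 103 = -805768/21 - 103 = -807931/21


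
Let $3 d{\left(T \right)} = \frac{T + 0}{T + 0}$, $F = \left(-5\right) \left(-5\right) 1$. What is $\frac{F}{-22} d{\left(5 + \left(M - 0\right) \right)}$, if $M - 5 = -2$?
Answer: $- \frac{25}{66} \approx -0.37879$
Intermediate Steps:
$M = 3$ ($M = 5 - 2 = 3$)
$F = 25$ ($F = 25 \cdot 1 = 25$)
$d{\left(T \right)} = \frac{1}{3}$ ($d{\left(T \right)} = \frac{\left(T + 0\right) \frac{1}{T + 0}}{3} = \frac{T \frac{1}{T}}{3} = \frac{1}{3} \cdot 1 = \frac{1}{3}$)
$\frac{F}{-22} d{\left(5 + \left(M - 0\right) \right)} = \frac{25}{-22} \cdot \frac{1}{3} = 25 \left(- \frac{1}{22}\right) \frac{1}{3} = \left(- \frac{25}{22}\right) \frac{1}{3} = - \frac{25}{66}$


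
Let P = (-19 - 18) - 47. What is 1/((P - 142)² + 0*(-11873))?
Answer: 1/51076 ≈ 1.9579e-5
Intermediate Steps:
P = -84 (P = -37 - 47 = -84)
1/((P - 142)² + 0*(-11873)) = 1/((-84 - 142)² + 0*(-11873)) = 1/((-226)² + 0) = 1/(51076 + 0) = 1/51076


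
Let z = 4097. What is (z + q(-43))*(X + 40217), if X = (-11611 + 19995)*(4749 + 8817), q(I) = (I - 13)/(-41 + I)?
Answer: 1398667557373/3 ≈ 4.6622e+11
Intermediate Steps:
q(I) = (-13 + I)/(-41 + I)
X = 113737344 (X = 8384*13566 = 113737344)
(z + q(-43))*(X + 40217) = (4097 + (-13 - 43)/(-41 - 43))*(113737344 + 40217) = (4097 - 56/(-84))*113777561 = (4097 - 1/84*(-56))*113777561 = (4097 + ⅔)*113777561 = (12293/3)*113777561 = 1398667557373/3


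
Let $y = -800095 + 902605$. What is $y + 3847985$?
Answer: $3950495$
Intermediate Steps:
$y = 102510$
$y + 3847985 = 102510 + 3847985 = 3950495$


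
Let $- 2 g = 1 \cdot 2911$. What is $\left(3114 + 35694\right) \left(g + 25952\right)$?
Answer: $950660172$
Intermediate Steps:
$g = - \frac{2911}{2}$ ($g = - \frac{1 \cdot 2911}{2} = \left(- \frac{1}{2}\right) 2911 = - \frac{2911}{2} \approx -1455.5$)
$\left(3114 + 35694\right) \left(g + 25952\right) = \left(3114 + 35694\right) \left(- \frac{2911}{2} + 25952\right) = 38808 \cdot \frac{48993}{2} = 950660172$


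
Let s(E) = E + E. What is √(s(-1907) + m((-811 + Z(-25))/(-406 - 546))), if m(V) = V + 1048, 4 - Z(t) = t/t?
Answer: I*√39157307/119 ≈ 52.585*I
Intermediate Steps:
s(E) = 2*E
Z(t) = 3 (Z(t) = 4 - t/t = 4 - 1*1 = 4 - 1 = 3)
m(V) = 1048 + V
√(s(-1907) + m((-811 + Z(-25))/(-406 - 546))) = √(2*(-1907) + (1048 + (-811 + 3)/(-406 - 546))) = √(-3814 + (1048 - 808/(-952))) = √(-3814 + (1048 - 808*(-1/952))) = √(-3814 + (1048 + 101/119)) = √(-3814 + 124813/119) = √(-329053/119) = I*√39157307/119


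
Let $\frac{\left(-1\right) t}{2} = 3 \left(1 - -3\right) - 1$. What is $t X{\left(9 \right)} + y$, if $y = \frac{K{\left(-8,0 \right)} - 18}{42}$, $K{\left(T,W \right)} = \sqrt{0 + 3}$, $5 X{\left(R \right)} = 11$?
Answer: $- \frac{1709}{35} + \frac{\sqrt{3}}{42} \approx -48.787$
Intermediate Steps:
$X{\left(R \right)} = \frac{11}{5}$ ($X{\left(R \right)} = \frac{1}{5} \cdot 11 = \frac{11}{5}$)
$K{\left(T,W \right)} = \sqrt{3}$
$t = -22$ ($t = - 2 \left(3 \left(1 - -3\right) - 1\right) = - 2 \left(3 \left(1 + 3\right) - 1\right) = - 2 \left(3 \cdot 4 - 1\right) = - 2 \left(12 - 1\right) = \left(-2\right) 11 = -22$)
$y = - \frac{3}{7} + \frac{\sqrt{3}}{42}$ ($y = \frac{\sqrt{3} - 18}{42} = \left(\sqrt{3} - 18\right) \frac{1}{42} = \left(-18 + \sqrt{3}\right) \frac{1}{42} = - \frac{3}{7} + \frac{\sqrt{3}}{42} \approx -0.38733$)
$t X{\left(9 \right)} + y = \left(-22\right) \frac{11}{5} - \left(\frac{3}{7} - \frac{\sqrt{3}}{42}\right) = - \frac{242}{5} - \left(\frac{3}{7} - \frac{\sqrt{3}}{42}\right) = - \frac{1709}{35} + \frac{\sqrt{3}}{42}$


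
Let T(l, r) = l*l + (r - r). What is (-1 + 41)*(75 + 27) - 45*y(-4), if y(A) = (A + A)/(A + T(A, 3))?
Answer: 4110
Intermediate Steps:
T(l, r) = l**2 (T(l, r) = l**2 + 0 = l**2)
y(A) = 2*A/(A + A**2) (y(A) = (A + A)/(A + A**2) = (2*A)/(A + A**2) = 2*A/(A + A**2))
(-1 + 41)*(75 + 27) - 45*y(-4) = (-1 + 41)*(75 + 27) - 90/(1 - 4) = 40*102 - 90/(-3) = 4080 - 90*(-1)/3 = 4080 - 45*(-2/3) = 4080 + 30 = 4110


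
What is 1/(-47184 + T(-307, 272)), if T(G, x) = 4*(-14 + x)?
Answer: -1/46152 ≈ -2.1668e-5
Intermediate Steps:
T(G, x) = -56 + 4*x
1/(-47184 + T(-307, 272)) = 1/(-47184 + (-56 + 4*272)) = 1/(-47184 + (-56 + 1088)) = 1/(-47184 + 1032) = 1/(-46152) = -1/46152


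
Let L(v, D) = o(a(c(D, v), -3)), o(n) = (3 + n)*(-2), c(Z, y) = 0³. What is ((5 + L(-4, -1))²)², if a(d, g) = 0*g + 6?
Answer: 28561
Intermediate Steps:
c(Z, y) = 0
a(d, g) = 6 (a(d, g) = 0 + 6 = 6)
o(n) = -6 - 2*n
L(v, D) = -18 (L(v, D) = -6 - 2*6 = -6 - 12 = -18)
((5 + L(-4, -1))²)² = ((5 - 18)²)² = ((-13)²)² = 169² = 28561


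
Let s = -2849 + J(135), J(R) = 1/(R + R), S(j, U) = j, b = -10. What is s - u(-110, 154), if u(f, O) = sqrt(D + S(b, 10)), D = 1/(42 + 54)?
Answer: -769229/270 - I*sqrt(5754)/24 ≈ -2849.0 - 3.1606*I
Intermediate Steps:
J(R) = 1/(2*R)
D = 1/96 ≈ 0.010417
u(f, O) = I*sqrt(5754)/24 (u(f, O) = sqrt(1/96 - 10) = sqrt(-959/96) = I*sqrt(5754)/24)
s = -769229/270 (s = -2849 + (1/2)/135 = -2849 + (1/2)*(1/135) = -2849 + 1/270 = -769229/270 ≈ -2849.0)
s - u(-110, 154) = -769229/270 - I*sqrt(5754)/24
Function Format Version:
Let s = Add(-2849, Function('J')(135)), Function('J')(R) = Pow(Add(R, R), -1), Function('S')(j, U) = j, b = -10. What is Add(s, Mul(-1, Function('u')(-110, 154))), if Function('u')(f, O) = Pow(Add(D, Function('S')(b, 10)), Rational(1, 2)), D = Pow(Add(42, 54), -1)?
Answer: Add(Rational(-769229, 270), Mul(Rational(-1, 24), I, Pow(5754, Rational(1, 2)))) ≈ Add(-2849.0, Mul(-3.1606, I))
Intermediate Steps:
Function('J')(R) = Mul(Rational(1, 2), Pow(R, -1)) (Function('J')(R) = Pow(Mul(2, R), -1) = Mul(Rational(1, 2), Pow(R, -1)))
D = Rational(1, 96) (D = Pow(96, -1) = Rational(1, 96) ≈ 0.010417)
Function('u')(f, O) = Mul(Rational(1, 24), I, Pow(5754, Rational(1, 2))) (Function('u')(f, O) = Pow(Add(Rational(1, 96), -10), Rational(1, 2)) = Pow(Rational(-959, 96), Rational(1, 2)) = Mul(Rational(1, 24), I, Pow(5754, Rational(1, 2))))
s = Rational(-769229, 270) (s = Add(-2849, Mul(Rational(1, 2), Pow(135, -1))) = Add(-2849, Mul(Rational(1, 2), Rational(1, 135))) = Add(-2849, Rational(1, 270)) = Rational(-769229, 270) ≈ -2849.0)
Add(s, Mul(-1, Function('u')(-110, 154))) = Add(Rational(-769229, 270), Mul(-1, Mul(Rational(1, 24), I, Pow(5754, Rational(1, 2))))) = Add(Rational(-769229, 270), Mul(Rational(-1, 24), I, Pow(5754, Rational(1, 2))))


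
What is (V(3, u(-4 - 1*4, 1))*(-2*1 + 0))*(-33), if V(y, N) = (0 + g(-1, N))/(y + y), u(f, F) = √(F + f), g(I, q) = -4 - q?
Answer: -44 - 11*I*√7 ≈ -44.0 - 29.103*I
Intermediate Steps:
V(y, N) = (-4 - N)/(2*y) (V(y, N) = (0 + (-4 - N))/(y + y) = (-4 - N)/((2*y)) = (-4 - N)*(1/(2*y)) = (-4 - N)/(2*y))
(V(3, u(-4 - 1*4, 1))*(-2*1 + 0))*(-33) = (((½)*(-4 - √(1 + (-4 - 1*4)))/3)*(-2*1 + 0))*(-33) = (((½)*(⅓)*(-4 - √(1 + (-4 - 4))))*(-2 + 0))*(-33) = (((½)*(⅓)*(-4 - √(1 - 8)))*(-2))*(-33) = (((½)*(⅓)*(-4 - √(-7)))*(-2))*(-33) = (((½)*(⅓)*(-4 - I*√7))*(-2))*(-33) = ((-⅔ - I*√7/6)*(-2))*(-33) = (4/3 + I*√7/3)*(-33) = -44 - 11*I*√7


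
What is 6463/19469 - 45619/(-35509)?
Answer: 1117650978/691324721 ≈ 1.6167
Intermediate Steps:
6463/19469 - 45619/(-35509) = 6463*(1/19469) - 45619*(-1/35509) = 6463/19469 + 45619/35509 = 1117650978/691324721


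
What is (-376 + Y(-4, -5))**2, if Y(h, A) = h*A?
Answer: 126736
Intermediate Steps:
Y(h, A) = A*h
(-376 + Y(-4, -5))**2 = (-376 - 5*(-4))**2 = (-376 + 20)**2 = (-356)**2 = 126736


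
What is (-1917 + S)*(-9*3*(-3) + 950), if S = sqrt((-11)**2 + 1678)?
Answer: -1976427 + 1031*sqrt(1799) ≈ -1.9327e+6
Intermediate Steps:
S = sqrt(1799) (S = sqrt(121 + 1678) = sqrt(1799) ≈ 42.415)
(-1917 + S)*(-9*3*(-3) + 950) = (-1917 + sqrt(1799))*(-9*3*(-3) + 950) = (-1917 + sqrt(1799))*(-27*(-3) + 950) = (-1917 + sqrt(1799))*(81 + 950) = (-1917 + sqrt(1799))*1031 = -1976427 + 1031*sqrt(1799)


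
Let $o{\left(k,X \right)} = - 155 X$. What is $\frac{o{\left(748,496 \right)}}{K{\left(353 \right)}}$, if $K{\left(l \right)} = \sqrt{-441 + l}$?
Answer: $\frac{19220 i \sqrt{22}}{11} \approx 8195.4 i$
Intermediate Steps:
$\frac{o{\left(748,496 \right)}}{K{\left(353 \right)}} = \frac{\left(-155\right) 496}{\sqrt{-441 + 353}} = - \frac{76880}{\sqrt{-88}} = - \frac{76880}{2 i \sqrt{22}} = - 76880 \left(- \frac{i \sqrt{22}}{44}\right) = \frac{19220 i \sqrt{22}}{11}$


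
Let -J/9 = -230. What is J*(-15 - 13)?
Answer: -57960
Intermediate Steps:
J = 2070 (J = -9*(-230) = 2070)
J*(-15 - 13) = 2070*(-15 - 13) = 2070*(-28) = -57960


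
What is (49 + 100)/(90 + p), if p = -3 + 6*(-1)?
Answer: 149/81 ≈ 1.8395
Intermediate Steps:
p = -9 (p = -3 - 6 = -9)
(49 + 100)/(90 + p) = (49 + 100)/(90 - 9) = 149/81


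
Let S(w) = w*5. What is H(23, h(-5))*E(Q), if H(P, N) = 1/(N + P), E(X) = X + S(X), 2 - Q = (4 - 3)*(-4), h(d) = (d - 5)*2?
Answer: 12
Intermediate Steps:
h(d) = -10 + 2*d (h(d) = (-5 + d)*2 = -10 + 2*d)
Q = 6 (Q = 2 - (4 - 3)*(-4) = 2 - (-4) = 2 - 1*(-4) = 2 + 4 = 6)
S(w) = 5*w
E(X) = 6*X (E(X) = X + 5*X = 6*X)
H(23, h(-5))*E(Q) = (6*6)/((-10 + 2*(-5)) + 23) = 36/((-10 - 10) + 23) = 36/(-20 + 23) = 36/3 = (⅓)*36 = 12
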